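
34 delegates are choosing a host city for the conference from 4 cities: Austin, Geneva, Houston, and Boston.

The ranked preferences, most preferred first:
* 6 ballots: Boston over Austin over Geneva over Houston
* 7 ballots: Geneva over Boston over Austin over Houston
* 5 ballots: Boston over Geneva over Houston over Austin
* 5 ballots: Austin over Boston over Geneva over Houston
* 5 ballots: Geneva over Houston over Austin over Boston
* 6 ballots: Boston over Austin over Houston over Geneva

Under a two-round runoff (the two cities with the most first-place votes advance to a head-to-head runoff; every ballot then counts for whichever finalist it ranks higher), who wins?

Round 1 first-place votes: Austin 5, Geneva 12, Houston 0, Boston 17. Boston and Geneva advance.
Runoff: Boston is ranked above Geneva on 22 ballots, Geneva above Boston on 12.

Boston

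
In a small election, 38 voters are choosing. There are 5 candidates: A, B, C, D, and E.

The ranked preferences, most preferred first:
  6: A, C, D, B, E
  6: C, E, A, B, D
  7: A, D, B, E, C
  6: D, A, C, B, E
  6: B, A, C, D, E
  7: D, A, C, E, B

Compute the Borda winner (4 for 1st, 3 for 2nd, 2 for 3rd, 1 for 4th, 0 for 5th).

A

A: 6×4 + 6×2 + 7×4 + 6×3 + 6×3 + 7×3 = 121
B: 6×1 + 6×1 + 7×2 + 6×1 + 6×4 + 7×0 = 56
C: 6×3 + 6×4 + 7×0 + 6×2 + 6×2 + 7×2 = 80
D: 6×2 + 6×0 + 7×3 + 6×4 + 6×1 + 7×4 = 91
E: 6×0 + 6×3 + 7×1 + 6×0 + 6×0 + 7×1 = 32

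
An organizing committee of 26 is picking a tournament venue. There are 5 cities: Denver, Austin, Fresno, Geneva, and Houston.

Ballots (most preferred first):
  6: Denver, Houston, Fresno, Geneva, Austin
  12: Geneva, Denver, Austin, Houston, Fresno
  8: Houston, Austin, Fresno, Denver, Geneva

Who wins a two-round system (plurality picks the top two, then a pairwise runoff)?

Round 1 first-place votes: Denver 6, Austin 0, Fresno 0, Geneva 12, Houston 8. Geneva and Houston advance.
Runoff: Geneva is ranked above Houston on 12 ballots, Houston above Geneva on 14.

Houston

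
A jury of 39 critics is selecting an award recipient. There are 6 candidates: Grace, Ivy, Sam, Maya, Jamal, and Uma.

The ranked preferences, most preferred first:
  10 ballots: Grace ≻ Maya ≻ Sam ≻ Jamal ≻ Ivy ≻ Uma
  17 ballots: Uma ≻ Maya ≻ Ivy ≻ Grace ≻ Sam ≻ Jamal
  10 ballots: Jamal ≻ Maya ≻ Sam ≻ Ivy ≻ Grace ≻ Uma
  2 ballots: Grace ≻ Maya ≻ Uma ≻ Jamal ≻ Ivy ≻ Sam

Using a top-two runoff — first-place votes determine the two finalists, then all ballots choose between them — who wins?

Grace

Round 1 first-place votes: Grace 12, Ivy 0, Sam 0, Maya 0, Jamal 10, Uma 17. Uma and Grace advance.
Runoff: Uma is ranked above Grace on 17 ballots, Grace above Uma on 22.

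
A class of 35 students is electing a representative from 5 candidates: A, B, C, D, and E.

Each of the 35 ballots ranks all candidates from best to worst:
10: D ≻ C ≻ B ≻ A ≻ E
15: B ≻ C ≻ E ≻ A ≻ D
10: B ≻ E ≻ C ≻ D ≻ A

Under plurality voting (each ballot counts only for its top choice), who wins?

First-place votes: A 0, B 25, C 0, D 10, E 0.

B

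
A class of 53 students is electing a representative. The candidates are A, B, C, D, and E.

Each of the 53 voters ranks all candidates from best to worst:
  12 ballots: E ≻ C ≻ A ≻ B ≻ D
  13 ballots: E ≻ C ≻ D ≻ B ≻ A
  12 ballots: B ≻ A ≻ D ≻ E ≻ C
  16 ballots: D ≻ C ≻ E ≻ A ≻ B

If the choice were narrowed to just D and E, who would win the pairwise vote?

D is ranked above E on 28 ballots; E above D on 25.

D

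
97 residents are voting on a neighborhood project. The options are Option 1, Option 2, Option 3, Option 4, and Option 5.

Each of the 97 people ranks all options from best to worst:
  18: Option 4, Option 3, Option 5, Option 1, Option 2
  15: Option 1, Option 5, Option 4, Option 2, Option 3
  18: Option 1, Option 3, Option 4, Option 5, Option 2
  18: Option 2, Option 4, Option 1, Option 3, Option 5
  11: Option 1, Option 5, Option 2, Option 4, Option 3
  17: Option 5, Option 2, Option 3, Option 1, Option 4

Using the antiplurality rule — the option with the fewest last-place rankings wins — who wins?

Last-place votes: Option 1 0, Option 2 36, Option 3 26, Option 4 17, Option 5 18.

Option 1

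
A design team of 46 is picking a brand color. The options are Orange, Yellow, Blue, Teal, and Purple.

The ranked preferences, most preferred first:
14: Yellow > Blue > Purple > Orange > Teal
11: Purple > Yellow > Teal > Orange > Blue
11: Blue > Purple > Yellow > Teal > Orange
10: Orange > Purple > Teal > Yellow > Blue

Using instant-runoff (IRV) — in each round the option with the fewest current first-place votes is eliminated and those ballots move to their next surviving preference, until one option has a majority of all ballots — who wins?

Purple

Round 1: Orange 10, Yellow 14, Blue 11, Teal 0, Purple 11. Teal eliminated.
Round 2: Orange 10, Yellow 14, Blue 11, Purple 11. Orange eliminated.
Round 3: Yellow 14, Blue 11, Purple 21. Blue eliminated.
Round 4: Yellow 14, Purple 32. Purple has a majority (≥24).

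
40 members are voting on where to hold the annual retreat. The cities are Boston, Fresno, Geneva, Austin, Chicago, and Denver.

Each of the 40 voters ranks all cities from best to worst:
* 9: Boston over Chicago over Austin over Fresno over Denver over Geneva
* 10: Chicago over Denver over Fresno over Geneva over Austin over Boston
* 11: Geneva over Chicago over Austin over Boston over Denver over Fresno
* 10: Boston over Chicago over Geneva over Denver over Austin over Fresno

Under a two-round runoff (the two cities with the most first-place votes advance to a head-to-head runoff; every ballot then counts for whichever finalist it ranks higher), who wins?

Round 1 first-place votes: Boston 19, Fresno 0, Geneva 11, Austin 0, Chicago 10, Denver 0. Boston and Geneva advance.
Runoff: Boston is ranked above Geneva on 19 ballots, Geneva above Boston on 21.

Geneva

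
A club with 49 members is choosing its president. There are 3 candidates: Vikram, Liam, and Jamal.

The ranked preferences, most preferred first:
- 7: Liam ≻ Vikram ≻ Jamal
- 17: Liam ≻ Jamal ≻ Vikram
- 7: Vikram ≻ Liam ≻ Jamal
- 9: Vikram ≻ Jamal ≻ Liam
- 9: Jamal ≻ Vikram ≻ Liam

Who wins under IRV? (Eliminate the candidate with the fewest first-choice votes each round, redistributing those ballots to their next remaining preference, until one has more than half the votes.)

Round 1: Vikram 16, Liam 24, Jamal 9. Jamal eliminated.
Round 2: Vikram 25, Liam 24. Vikram has a majority (≥25).

Vikram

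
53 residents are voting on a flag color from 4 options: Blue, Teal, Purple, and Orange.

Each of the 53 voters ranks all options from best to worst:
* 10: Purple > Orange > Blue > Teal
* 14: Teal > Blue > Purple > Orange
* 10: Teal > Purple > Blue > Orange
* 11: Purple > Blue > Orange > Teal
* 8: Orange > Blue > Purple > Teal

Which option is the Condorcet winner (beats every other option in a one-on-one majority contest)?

Purple

Purple vs Blue: 31–22
Purple vs Teal: 29–24
Purple vs Orange: 45–8
Purple beats every other option.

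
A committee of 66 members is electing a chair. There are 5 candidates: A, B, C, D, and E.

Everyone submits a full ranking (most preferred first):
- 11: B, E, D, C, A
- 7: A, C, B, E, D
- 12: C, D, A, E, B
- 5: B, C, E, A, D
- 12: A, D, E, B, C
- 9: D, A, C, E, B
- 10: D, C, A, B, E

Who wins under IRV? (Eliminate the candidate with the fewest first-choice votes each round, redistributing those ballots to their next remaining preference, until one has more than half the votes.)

D

Round 1: A 19, B 16, C 12, D 19, E 0. E eliminated.
Round 2: A 19, B 16, C 12, D 19. C eliminated.
Round 3: A 19, B 16, D 31. B eliminated.
Round 4: A 24, D 42. D has a majority (≥34).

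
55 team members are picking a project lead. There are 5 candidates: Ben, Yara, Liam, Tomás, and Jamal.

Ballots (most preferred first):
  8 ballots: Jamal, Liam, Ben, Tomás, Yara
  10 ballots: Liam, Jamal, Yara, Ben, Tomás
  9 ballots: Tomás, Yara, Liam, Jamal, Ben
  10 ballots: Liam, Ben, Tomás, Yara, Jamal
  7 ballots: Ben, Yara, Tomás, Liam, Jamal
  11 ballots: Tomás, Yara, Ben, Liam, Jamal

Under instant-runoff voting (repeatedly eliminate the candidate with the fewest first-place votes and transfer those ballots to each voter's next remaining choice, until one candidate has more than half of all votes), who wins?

Liam

Round 1: Ben 7, Yara 0, Liam 20, Tomás 20, Jamal 8. Yara eliminated.
Round 2: Ben 7, Liam 20, Tomás 20, Jamal 8. Ben eliminated.
Round 3: Liam 20, Tomás 27, Jamal 8. Jamal eliminated.
Round 4: Liam 28, Tomás 27. Liam has a majority (≥28).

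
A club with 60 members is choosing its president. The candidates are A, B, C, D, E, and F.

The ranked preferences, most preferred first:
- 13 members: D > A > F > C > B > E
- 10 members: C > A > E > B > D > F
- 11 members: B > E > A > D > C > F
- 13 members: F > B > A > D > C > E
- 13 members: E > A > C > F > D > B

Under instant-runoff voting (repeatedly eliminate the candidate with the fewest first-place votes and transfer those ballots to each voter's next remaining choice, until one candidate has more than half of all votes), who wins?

E

Round 1: A 0, B 11, C 10, D 13, E 13, F 13. A eliminated.
Round 2: B 11, C 10, D 13, E 13, F 13. C eliminated.
Round 3: B 11, D 13, E 23, F 13. B eliminated.
Round 4: D 13, E 34, F 13. E has a majority (≥31).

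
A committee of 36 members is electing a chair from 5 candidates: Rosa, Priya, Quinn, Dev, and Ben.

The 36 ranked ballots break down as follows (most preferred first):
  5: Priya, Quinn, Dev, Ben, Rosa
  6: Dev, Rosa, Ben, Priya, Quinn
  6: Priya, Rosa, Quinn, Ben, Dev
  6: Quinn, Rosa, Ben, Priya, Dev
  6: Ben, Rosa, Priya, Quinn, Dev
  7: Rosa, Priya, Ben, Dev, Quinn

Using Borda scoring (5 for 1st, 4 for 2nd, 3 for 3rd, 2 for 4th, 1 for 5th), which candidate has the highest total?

Rosa: 5×1 + 6×4 + 6×4 + 6×4 + 6×4 + 7×5 = 136
Priya: 5×5 + 6×2 + 6×5 + 6×2 + 6×3 + 7×4 = 125
Quinn: 5×4 + 6×1 + 6×3 + 6×5 + 6×2 + 7×1 = 93
Dev: 5×3 + 6×5 + 6×1 + 6×1 + 6×1 + 7×2 = 77
Ben: 5×2 + 6×3 + 6×2 + 6×3 + 6×5 + 7×3 = 109

Rosa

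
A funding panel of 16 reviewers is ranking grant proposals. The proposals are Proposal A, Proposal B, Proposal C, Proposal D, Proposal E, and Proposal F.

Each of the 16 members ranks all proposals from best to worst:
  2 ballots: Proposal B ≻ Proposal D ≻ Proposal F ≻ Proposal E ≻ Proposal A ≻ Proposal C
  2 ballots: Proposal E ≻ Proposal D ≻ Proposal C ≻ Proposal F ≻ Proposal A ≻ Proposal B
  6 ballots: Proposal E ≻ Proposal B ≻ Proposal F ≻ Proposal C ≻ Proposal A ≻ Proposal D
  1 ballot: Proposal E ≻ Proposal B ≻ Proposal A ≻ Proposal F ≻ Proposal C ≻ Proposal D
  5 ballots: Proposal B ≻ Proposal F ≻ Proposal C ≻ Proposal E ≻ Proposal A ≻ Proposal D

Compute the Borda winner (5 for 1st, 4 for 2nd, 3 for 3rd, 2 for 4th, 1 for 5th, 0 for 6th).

Proposal B

Proposal A: 2×1 + 2×1 + 6×1 + 1×3 + 5×1 = 18
Proposal B: 2×5 + 2×0 + 6×4 + 1×4 + 5×5 = 63
Proposal C: 2×0 + 2×3 + 6×2 + 1×1 + 5×3 = 34
Proposal D: 2×4 + 2×4 + 6×0 + 1×0 + 5×0 = 16
Proposal E: 2×2 + 2×5 + 6×5 + 1×5 + 5×2 = 59
Proposal F: 2×3 + 2×2 + 6×3 + 1×2 + 5×4 = 50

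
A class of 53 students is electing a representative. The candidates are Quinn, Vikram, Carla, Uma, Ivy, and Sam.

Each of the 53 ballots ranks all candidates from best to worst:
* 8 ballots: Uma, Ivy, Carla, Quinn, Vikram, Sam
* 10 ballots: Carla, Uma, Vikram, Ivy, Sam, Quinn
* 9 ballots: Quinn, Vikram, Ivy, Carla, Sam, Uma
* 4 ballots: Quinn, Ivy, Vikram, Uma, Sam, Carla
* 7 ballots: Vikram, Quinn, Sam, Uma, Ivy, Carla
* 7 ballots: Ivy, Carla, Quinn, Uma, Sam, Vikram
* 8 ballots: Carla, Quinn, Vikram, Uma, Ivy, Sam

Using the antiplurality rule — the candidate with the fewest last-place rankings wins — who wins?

Ivy

Last-place votes: Quinn 10, Vikram 7, Carla 11, Uma 9, Ivy 0, Sam 16.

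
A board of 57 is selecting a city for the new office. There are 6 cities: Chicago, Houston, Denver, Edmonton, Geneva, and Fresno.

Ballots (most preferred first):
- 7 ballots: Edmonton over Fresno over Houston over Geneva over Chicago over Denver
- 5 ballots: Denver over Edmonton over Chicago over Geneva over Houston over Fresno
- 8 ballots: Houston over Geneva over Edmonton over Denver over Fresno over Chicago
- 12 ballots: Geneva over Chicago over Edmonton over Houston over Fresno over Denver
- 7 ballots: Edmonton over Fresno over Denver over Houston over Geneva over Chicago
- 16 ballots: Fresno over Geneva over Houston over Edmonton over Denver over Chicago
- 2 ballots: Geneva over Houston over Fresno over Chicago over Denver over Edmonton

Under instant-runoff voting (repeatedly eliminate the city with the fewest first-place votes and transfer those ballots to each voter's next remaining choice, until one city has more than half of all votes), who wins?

Geneva

Round 1: Chicago 0, Houston 8, Denver 5, Edmonton 14, Geneva 14, Fresno 16. Chicago eliminated.
Round 2: Houston 8, Denver 5, Edmonton 14, Geneva 14, Fresno 16. Denver eliminated.
Round 3: Houston 8, Edmonton 19, Geneva 14, Fresno 16. Houston eliminated.
Round 4: Edmonton 19, Geneva 22, Fresno 16. Fresno eliminated.
Round 5: Edmonton 19, Geneva 38. Geneva has a majority (≥29).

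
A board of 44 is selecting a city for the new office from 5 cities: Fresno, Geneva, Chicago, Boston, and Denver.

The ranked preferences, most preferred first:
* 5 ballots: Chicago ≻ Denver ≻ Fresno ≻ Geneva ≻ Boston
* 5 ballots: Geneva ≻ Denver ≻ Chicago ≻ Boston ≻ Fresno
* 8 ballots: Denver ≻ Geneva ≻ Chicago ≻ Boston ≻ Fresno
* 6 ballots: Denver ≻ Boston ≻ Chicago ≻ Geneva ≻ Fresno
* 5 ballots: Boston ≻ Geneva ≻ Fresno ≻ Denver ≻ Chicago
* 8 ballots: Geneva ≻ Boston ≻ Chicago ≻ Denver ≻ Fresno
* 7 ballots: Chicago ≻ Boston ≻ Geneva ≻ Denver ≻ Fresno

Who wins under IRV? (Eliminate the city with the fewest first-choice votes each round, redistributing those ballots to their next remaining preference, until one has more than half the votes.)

Geneva

Round 1: Fresno 0, Geneva 13, Chicago 12, Boston 5, Denver 14. Fresno eliminated.
Round 2: Geneva 13, Chicago 12, Boston 5, Denver 14. Boston eliminated.
Round 3: Geneva 18, Chicago 12, Denver 14. Chicago eliminated.
Round 4: Geneva 25, Denver 19. Geneva has a majority (≥23).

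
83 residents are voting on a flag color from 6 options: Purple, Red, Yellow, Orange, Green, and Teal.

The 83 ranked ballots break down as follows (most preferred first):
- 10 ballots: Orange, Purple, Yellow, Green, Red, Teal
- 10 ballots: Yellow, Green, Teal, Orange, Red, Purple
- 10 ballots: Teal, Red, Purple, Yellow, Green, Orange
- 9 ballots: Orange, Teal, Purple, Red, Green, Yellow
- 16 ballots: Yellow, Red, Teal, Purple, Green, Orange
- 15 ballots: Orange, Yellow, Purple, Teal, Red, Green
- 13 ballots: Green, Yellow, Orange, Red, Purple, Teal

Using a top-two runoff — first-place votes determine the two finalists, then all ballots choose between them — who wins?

Round 1 first-place votes: Purple 0, Red 0, Yellow 26, Orange 34, Green 13, Teal 10. Orange and Yellow advance.
Runoff: Orange is ranked above Yellow on 34 ballots, Yellow above Orange on 49.

Yellow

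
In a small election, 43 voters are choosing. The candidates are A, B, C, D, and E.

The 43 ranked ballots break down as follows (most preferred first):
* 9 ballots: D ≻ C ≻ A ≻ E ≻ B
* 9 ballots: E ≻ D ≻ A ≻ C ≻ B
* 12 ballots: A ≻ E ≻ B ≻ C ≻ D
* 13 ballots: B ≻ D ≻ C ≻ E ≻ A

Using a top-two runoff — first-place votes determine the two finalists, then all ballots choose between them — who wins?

A

Round 1 first-place votes: A 12, B 13, C 0, D 9, E 9. B and A advance.
Runoff: B is ranked above A on 13 ballots, A above B on 30.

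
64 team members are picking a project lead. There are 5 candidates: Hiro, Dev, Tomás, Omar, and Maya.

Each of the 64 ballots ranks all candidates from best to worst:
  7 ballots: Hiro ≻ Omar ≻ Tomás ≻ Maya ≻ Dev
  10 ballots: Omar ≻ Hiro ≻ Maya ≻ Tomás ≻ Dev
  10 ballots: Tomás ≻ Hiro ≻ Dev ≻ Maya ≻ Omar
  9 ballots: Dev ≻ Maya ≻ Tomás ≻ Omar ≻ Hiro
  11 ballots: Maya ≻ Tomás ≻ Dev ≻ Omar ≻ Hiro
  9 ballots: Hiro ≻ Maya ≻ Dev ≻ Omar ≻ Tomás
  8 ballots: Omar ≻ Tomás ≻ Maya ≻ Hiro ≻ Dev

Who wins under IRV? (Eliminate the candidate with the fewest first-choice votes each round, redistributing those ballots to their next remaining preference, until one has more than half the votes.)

Hiro

Round 1: Hiro 16, Dev 9, Tomás 10, Omar 18, Maya 11. Dev eliminated.
Round 2: Hiro 16, Tomás 10, Omar 18, Maya 20. Tomás eliminated.
Round 3: Hiro 26, Omar 18, Maya 20. Omar eliminated.
Round 4: Hiro 36, Maya 28. Hiro has a majority (≥33).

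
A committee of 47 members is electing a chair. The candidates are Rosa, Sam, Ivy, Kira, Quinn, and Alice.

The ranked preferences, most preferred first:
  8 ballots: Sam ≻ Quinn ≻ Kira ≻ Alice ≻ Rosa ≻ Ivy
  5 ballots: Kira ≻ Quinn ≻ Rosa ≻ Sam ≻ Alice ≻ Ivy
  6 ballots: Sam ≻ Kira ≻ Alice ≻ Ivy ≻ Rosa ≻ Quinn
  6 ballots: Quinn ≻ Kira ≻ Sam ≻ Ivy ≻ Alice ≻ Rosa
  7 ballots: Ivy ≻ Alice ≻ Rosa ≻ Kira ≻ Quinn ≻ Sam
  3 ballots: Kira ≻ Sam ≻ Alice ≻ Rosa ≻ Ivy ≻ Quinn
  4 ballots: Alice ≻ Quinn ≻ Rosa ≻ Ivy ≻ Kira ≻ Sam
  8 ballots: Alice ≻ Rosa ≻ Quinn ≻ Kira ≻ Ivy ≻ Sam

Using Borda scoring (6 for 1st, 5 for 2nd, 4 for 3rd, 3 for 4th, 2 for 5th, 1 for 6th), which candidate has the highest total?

Kira

Rosa: 8×2 + 5×4 + 6×2 + 6×1 + 7×4 + 3×3 + 4×4 + 8×5 = 147
Sam: 8×6 + 5×3 + 6×6 + 6×4 + 7×1 + 3×5 + 4×1 + 8×1 = 157
Ivy: 8×1 + 5×1 + 6×3 + 6×3 + 7×6 + 3×2 + 4×3 + 8×2 = 125
Kira: 8×4 + 5×6 + 6×5 + 6×5 + 7×3 + 3×6 + 4×2 + 8×3 = 193
Quinn: 8×5 + 5×5 + 6×1 + 6×6 + 7×2 + 3×1 + 4×5 + 8×4 = 176
Alice: 8×3 + 5×2 + 6×4 + 6×2 + 7×5 + 3×4 + 4×6 + 8×6 = 189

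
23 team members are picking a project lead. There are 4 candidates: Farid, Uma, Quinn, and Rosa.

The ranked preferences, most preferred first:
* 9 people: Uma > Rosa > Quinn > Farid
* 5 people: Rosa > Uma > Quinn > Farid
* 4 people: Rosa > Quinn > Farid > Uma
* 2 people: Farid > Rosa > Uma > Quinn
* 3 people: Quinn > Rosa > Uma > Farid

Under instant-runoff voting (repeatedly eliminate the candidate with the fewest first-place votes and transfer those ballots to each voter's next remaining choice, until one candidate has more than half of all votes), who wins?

Round 1: Farid 2, Uma 9, Quinn 3, Rosa 9. Farid eliminated.
Round 2: Uma 9, Quinn 3, Rosa 11. Quinn eliminated.
Round 3: Uma 9, Rosa 14. Rosa has a majority (≥12).

Rosa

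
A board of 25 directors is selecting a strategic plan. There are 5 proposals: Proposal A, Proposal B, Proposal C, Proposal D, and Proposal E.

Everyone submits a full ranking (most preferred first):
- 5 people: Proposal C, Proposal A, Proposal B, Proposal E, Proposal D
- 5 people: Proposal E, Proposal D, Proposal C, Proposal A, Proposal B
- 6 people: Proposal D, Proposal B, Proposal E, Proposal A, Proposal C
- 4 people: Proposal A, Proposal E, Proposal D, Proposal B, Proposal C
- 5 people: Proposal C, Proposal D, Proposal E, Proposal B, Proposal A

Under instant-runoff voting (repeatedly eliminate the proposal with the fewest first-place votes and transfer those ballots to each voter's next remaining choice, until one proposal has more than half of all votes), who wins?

Proposal E

Round 1: Proposal A 4, Proposal B 0, Proposal C 10, Proposal D 6, Proposal E 5. Proposal B eliminated.
Round 2: Proposal A 4, Proposal C 10, Proposal D 6, Proposal E 5. Proposal A eliminated.
Round 3: Proposal C 10, Proposal D 6, Proposal E 9. Proposal D eliminated.
Round 4: Proposal C 10, Proposal E 15. Proposal E has a majority (≥13).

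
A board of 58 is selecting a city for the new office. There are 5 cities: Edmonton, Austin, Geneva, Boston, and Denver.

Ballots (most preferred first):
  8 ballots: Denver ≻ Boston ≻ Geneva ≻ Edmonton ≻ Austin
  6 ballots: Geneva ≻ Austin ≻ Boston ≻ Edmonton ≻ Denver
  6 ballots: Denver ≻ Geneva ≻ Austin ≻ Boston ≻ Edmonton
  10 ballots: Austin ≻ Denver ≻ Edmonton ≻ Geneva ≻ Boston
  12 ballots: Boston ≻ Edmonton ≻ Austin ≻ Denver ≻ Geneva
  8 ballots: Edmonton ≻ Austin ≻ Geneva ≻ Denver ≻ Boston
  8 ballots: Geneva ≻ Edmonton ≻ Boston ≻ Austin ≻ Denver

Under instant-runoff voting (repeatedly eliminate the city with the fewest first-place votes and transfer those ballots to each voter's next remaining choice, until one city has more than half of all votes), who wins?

Round 1: Edmonton 8, Austin 10, Geneva 14, Boston 12, Denver 14. Edmonton eliminated.
Round 2: Austin 18, Geneva 14, Boston 12, Denver 14. Boston eliminated.
Round 3: Austin 30, Geneva 14, Denver 14. Austin has a majority (≥30).

Austin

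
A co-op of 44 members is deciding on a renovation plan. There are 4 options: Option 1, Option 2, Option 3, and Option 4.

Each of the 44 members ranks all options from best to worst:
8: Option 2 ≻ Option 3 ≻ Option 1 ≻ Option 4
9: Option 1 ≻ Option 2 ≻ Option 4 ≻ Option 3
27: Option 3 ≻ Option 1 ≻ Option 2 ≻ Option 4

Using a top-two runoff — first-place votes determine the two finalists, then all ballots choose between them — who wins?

Option 3

Round 1 first-place votes: Option 1 9, Option 2 8, Option 3 27, Option 4 0. Option 3 and Option 1 advance.
Runoff: Option 3 is ranked above Option 1 on 35 ballots, Option 1 above Option 3 on 9.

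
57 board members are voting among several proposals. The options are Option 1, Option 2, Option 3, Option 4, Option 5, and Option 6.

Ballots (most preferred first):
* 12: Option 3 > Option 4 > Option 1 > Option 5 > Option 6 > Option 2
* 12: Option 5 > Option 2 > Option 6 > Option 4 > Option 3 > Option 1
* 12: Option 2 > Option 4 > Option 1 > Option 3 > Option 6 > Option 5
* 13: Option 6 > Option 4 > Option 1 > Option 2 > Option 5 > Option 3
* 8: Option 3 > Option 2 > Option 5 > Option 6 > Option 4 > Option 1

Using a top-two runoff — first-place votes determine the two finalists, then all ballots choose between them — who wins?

Round 1 first-place votes: Option 1 0, Option 2 12, Option 3 20, Option 4 0, Option 5 12, Option 6 13. Option 3 and Option 6 advance.
Runoff: Option 3 is ranked above Option 6 on 32 ballots, Option 6 above Option 3 on 25.

Option 3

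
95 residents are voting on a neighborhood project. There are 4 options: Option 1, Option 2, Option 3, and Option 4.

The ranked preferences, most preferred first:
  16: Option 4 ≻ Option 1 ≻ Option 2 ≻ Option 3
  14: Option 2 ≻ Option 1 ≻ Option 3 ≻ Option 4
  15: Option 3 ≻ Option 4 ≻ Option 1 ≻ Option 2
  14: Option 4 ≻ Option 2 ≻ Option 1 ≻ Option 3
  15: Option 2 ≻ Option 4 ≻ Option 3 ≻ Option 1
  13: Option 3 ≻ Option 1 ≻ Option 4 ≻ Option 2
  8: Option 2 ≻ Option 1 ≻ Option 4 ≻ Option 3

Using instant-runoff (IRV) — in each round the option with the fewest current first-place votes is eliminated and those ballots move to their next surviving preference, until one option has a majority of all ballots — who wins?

Option 4

Round 1: Option 1 0, Option 2 37, Option 3 28, Option 4 30. Option 1 eliminated.
Round 2: Option 2 37, Option 3 28, Option 4 30. Option 3 eliminated.
Round 3: Option 2 37, Option 4 58. Option 4 has a majority (≥48).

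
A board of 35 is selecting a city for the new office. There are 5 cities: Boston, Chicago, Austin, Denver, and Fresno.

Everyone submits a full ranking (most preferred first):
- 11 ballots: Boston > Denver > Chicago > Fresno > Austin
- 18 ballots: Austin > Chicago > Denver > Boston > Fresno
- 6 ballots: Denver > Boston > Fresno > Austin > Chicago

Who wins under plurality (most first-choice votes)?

Austin

First-place votes: Boston 11, Chicago 0, Austin 18, Denver 6, Fresno 0.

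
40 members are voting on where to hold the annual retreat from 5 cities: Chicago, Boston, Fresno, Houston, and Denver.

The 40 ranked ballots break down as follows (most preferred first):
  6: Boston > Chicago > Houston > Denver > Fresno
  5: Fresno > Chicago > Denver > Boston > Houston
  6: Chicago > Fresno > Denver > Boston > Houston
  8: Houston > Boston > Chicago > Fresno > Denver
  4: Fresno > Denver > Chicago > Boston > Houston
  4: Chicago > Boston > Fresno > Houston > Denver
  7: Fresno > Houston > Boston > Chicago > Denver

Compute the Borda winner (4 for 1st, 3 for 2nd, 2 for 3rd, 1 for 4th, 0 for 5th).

Chicago: 6×3 + 5×3 + 6×4 + 8×2 + 4×2 + 4×4 + 7×1 = 104
Boston: 6×4 + 5×1 + 6×1 + 8×3 + 4×1 + 4×3 + 7×2 = 89
Fresno: 6×0 + 5×4 + 6×3 + 8×1 + 4×4 + 4×2 + 7×4 = 98
Houston: 6×2 + 5×0 + 6×0 + 8×4 + 4×0 + 4×1 + 7×3 = 69
Denver: 6×1 + 5×2 + 6×2 + 8×0 + 4×3 + 4×0 + 7×0 = 40

Chicago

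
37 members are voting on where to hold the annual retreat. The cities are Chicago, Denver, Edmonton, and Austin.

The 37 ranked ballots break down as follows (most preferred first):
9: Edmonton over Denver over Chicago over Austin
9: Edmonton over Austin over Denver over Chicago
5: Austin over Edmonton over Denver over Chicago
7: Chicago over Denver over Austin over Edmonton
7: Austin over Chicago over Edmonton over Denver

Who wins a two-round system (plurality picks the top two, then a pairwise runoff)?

Round 1 first-place votes: Chicago 7, Denver 0, Edmonton 18, Austin 12. Edmonton and Austin advance.
Runoff: Edmonton is ranked above Austin on 18 ballots, Austin above Edmonton on 19.

Austin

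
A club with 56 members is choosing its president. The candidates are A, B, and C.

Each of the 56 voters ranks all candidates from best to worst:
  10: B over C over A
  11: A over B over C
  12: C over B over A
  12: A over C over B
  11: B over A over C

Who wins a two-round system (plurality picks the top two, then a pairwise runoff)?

Round 1 first-place votes: A 23, B 21, C 12. A and B advance.
Runoff: A is ranked above B on 23 ballots, B above A on 33.

B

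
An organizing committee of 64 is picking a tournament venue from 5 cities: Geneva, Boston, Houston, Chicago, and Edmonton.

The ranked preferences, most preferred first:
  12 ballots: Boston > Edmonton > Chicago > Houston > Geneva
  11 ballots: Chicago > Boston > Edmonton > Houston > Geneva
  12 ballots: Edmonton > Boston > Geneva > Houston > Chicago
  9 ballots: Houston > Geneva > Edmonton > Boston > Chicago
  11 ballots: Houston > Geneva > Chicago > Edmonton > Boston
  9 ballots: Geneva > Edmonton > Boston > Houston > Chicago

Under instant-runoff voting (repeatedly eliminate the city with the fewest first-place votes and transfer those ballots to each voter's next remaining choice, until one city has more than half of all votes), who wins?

Round 1: Geneva 9, Boston 12, Houston 20, Chicago 11, Edmonton 12. Geneva eliminated.
Round 2: Boston 12, Houston 20, Chicago 11, Edmonton 21. Chicago eliminated.
Round 3: Boston 23, Houston 20, Edmonton 21. Houston eliminated.
Round 4: Boston 23, Edmonton 41. Edmonton has a majority (≥33).

Edmonton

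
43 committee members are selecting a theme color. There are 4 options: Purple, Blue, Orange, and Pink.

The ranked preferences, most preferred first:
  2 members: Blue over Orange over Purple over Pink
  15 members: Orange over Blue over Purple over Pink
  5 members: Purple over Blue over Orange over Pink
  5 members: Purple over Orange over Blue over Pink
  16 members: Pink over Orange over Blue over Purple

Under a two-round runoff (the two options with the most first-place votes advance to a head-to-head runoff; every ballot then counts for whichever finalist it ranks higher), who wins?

Round 1 first-place votes: Purple 10, Blue 2, Orange 15, Pink 16. Pink and Orange advance.
Runoff: Pink is ranked above Orange on 16 ballots, Orange above Pink on 27.

Orange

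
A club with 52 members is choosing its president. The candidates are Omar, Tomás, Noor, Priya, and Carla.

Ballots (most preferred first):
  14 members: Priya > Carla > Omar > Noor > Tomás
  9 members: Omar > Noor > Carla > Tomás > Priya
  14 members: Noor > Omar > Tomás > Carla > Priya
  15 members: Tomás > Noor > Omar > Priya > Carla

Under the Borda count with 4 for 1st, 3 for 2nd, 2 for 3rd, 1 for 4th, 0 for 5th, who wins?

Noor

Omar: 14×2 + 9×4 + 14×3 + 15×2 = 136
Tomás: 14×0 + 9×1 + 14×2 + 15×4 = 97
Noor: 14×1 + 9×3 + 14×4 + 15×3 = 142
Priya: 14×4 + 9×0 + 14×0 + 15×1 = 71
Carla: 14×3 + 9×2 + 14×1 + 15×0 = 74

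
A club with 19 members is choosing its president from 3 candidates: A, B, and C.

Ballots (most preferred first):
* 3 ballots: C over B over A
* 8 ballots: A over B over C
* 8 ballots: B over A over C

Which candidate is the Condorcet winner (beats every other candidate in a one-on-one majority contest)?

B vs A: 11–8
B vs C: 16–3
B beats every other candidate.

B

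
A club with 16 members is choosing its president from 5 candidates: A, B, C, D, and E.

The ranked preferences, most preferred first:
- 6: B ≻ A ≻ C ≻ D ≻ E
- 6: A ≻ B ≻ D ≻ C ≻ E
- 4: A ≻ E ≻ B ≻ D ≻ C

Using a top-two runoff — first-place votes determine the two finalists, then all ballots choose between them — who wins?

Round 1 first-place votes: A 10, B 6, C 0, D 0, E 0. A and B advance.
Runoff: A is ranked above B on 10 ballots, B above A on 6.

A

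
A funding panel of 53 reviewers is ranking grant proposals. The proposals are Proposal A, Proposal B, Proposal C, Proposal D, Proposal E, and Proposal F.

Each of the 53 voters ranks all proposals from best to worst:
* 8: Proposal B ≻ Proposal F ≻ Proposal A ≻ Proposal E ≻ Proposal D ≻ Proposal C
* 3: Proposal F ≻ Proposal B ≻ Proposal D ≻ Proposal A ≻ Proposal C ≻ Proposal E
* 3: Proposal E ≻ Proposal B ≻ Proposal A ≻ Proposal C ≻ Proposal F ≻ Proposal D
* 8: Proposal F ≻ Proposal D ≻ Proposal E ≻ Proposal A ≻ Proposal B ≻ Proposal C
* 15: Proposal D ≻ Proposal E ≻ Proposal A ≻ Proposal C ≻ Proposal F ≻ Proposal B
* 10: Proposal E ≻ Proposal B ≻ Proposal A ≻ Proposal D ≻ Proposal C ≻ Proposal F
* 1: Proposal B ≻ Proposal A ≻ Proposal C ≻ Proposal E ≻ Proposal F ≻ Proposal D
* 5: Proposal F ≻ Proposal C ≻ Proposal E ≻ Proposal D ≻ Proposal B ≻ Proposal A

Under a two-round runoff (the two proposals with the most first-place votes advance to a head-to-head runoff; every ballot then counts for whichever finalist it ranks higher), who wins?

Proposal F

Round 1 first-place votes: Proposal A 0, Proposal B 9, Proposal C 0, Proposal D 15, Proposal E 13, Proposal F 16. Proposal F and Proposal D advance.
Runoff: Proposal F is ranked above Proposal D on 28 ballots, Proposal D above Proposal F on 25.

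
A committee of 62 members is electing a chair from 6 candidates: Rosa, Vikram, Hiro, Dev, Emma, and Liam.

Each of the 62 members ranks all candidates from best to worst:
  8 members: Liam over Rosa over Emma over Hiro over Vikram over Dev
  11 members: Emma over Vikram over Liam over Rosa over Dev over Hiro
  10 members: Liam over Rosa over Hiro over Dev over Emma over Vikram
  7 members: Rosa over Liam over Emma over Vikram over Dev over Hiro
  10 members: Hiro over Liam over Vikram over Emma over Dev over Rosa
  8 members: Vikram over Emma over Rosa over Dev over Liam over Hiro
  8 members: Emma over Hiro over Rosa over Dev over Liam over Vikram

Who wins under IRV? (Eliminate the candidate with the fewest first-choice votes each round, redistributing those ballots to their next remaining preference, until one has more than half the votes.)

Liam

Round 1: Rosa 7, Vikram 8, Hiro 10, Dev 0, Emma 19, Liam 18. Dev eliminated.
Round 2: Rosa 7, Vikram 8, Hiro 10, Emma 19, Liam 18. Rosa eliminated.
Round 3: Vikram 8, Hiro 10, Emma 19, Liam 25. Vikram eliminated.
Round 4: Hiro 10, Emma 27, Liam 25. Hiro eliminated.
Round 5: Emma 27, Liam 35. Liam has a majority (≥32).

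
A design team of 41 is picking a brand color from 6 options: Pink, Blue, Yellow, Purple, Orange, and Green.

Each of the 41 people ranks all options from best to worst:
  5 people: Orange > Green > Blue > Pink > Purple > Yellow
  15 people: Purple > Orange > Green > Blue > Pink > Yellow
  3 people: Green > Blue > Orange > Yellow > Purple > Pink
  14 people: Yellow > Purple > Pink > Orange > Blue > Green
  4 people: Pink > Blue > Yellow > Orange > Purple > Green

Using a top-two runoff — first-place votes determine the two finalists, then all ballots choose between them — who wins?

Yellow

Round 1 first-place votes: Pink 4, Blue 0, Yellow 14, Purple 15, Orange 5, Green 3. Purple and Yellow advance.
Runoff: Purple is ranked above Yellow on 20 ballots, Yellow above Purple on 21.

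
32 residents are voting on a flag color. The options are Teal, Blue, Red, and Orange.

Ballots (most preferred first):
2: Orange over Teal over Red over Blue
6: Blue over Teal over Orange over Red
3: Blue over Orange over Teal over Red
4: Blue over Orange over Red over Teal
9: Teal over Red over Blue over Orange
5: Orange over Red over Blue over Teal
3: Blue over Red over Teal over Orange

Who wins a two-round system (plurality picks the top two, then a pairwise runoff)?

Round 1 first-place votes: Teal 9, Blue 16, Red 0, Orange 7. Blue and Teal advance.
Runoff: Blue is ranked above Teal on 21 ballots, Teal above Blue on 11.

Blue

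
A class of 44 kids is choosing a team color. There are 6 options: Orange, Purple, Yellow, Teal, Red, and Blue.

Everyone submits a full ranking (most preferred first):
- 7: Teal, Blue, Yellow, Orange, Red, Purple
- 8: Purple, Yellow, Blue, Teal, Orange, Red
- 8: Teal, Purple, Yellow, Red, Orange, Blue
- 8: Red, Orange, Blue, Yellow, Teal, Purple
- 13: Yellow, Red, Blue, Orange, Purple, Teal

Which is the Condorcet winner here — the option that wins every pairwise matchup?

Yellow

Yellow vs Orange: 36–8
Yellow vs Purple: 28–16
Yellow vs Teal: 29–15
Yellow vs Red: 36–8
Yellow vs Blue: 29–15
Yellow beats every other option.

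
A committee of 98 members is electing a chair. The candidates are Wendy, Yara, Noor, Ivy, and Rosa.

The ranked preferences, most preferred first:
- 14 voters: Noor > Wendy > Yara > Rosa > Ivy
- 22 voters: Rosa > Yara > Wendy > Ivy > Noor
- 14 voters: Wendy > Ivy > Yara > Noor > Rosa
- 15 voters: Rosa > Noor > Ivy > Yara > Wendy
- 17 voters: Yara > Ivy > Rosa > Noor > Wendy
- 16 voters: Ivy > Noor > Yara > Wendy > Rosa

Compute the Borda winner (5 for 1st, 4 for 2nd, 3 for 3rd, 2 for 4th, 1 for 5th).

Wendy: 14×4 + 22×3 + 14×5 + 15×1 + 17×1 + 16×2 = 256
Yara: 14×3 + 22×4 + 14×3 + 15×2 + 17×5 + 16×3 = 335
Noor: 14×5 + 22×1 + 14×2 + 15×4 + 17×2 + 16×4 = 278
Ivy: 14×1 + 22×2 + 14×4 + 15×3 + 17×4 + 16×5 = 307
Rosa: 14×2 + 22×5 + 14×1 + 15×5 + 17×3 + 16×1 = 294

Yara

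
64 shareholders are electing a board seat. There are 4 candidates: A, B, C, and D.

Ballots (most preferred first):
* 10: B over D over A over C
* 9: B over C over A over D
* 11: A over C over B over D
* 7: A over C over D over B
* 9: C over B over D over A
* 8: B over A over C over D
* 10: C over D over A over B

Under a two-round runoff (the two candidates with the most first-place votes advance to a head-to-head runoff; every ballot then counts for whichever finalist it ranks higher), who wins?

C

Round 1 first-place votes: A 18, B 27, C 19, D 0. B and C advance.
Runoff: B is ranked above C on 27 ballots, C above B on 37.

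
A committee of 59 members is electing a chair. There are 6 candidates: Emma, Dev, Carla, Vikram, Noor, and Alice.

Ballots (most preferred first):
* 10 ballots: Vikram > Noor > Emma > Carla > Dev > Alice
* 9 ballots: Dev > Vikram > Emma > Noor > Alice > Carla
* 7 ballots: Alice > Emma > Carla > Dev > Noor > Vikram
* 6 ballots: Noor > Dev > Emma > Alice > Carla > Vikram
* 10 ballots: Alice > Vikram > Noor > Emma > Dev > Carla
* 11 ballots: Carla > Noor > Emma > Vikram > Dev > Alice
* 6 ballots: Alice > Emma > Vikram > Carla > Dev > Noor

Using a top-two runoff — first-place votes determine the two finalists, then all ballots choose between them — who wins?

Alice

Round 1 first-place votes: Emma 0, Dev 9, Carla 11, Vikram 10, Noor 6, Alice 23. Alice and Carla advance.
Runoff: Alice is ranked above Carla on 38 ballots, Carla above Alice on 21.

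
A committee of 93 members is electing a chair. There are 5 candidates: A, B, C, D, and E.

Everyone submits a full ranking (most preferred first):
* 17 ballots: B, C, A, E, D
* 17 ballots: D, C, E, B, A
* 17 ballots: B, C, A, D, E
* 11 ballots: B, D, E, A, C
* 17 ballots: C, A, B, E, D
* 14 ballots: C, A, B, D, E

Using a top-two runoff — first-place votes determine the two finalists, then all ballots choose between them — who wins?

Round 1 first-place votes: A 0, B 45, C 31, D 17, E 0. B and C advance.
Runoff: B is ranked above C on 45 ballots, C above B on 48.

C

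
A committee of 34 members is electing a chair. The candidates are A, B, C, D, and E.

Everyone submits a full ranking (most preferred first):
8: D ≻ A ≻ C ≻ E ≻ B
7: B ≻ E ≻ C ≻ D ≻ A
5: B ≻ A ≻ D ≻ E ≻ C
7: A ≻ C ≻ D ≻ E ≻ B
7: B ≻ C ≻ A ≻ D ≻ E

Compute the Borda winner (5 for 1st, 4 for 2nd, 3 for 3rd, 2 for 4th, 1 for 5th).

A

A: 8×4 + 7×1 + 5×4 + 7×5 + 7×3 = 115
B: 8×1 + 7×5 + 5×5 + 7×1 + 7×5 = 110
C: 8×3 + 7×3 + 5×1 + 7×4 + 7×4 = 106
D: 8×5 + 7×2 + 5×3 + 7×3 + 7×2 = 104
E: 8×2 + 7×4 + 5×2 + 7×2 + 7×1 = 75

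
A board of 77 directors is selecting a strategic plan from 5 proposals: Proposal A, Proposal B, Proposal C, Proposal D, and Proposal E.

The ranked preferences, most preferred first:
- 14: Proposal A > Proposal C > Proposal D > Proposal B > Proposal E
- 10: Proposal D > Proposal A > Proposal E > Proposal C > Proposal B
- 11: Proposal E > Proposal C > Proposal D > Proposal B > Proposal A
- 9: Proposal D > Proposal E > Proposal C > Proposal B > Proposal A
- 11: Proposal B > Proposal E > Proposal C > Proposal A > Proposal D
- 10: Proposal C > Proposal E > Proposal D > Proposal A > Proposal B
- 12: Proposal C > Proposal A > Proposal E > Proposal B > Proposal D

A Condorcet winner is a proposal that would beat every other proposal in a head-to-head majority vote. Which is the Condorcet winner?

Proposal E vs Proposal A: 41–36
Proposal E vs Proposal B: 52–25
Proposal E vs Proposal C: 41–36
Proposal E vs Proposal D: 44–33
Proposal E beats every other proposal.

Proposal E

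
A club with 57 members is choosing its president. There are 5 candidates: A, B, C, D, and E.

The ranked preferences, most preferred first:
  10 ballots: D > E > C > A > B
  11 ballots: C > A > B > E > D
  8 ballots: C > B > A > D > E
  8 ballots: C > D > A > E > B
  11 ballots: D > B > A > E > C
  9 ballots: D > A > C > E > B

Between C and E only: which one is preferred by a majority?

C is ranked above E on 36 ballots; E above C on 21.

C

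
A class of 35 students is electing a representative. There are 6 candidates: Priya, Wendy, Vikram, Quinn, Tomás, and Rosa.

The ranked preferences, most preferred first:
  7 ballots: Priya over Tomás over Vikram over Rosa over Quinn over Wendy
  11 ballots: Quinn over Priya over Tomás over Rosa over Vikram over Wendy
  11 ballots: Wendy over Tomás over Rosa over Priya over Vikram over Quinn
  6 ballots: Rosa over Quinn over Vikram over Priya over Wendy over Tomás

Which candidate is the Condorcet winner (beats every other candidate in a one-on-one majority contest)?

Priya

Priya vs Wendy: 24–11
Priya vs Vikram: 29–6
Priya vs Quinn: 18–17
Priya vs Tomás: 24–11
Priya vs Rosa: 18–17
Priya beats every other candidate.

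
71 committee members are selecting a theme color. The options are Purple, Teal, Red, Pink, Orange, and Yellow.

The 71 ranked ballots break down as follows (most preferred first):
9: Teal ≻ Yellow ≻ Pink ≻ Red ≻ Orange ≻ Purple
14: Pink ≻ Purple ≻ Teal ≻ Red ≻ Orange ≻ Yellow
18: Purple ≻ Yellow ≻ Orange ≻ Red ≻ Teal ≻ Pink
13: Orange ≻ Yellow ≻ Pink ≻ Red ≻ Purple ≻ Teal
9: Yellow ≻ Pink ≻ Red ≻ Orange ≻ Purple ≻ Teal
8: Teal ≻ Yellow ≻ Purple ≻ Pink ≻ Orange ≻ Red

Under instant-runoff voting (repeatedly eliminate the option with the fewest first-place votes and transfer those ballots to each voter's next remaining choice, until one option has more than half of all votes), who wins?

Pink

Round 1: Purple 18, Teal 17, Red 0, Pink 14, Orange 13, Yellow 9. Red eliminated.
Round 2: Purple 18, Teal 17, Pink 14, Orange 13, Yellow 9. Yellow eliminated.
Round 3: Purple 18, Teal 17, Pink 23, Orange 13. Orange eliminated.
Round 4: Purple 18, Teal 17, Pink 36. Pink has a majority (≥36).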